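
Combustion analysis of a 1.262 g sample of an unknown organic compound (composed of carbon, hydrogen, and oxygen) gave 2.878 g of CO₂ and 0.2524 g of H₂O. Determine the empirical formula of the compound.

mol C = 2.878 g CO₂ ÷ 44.009 g/mol = 0.065396 mol
mol H = 2 × 0.2524 g H₂O ÷ 18.015 g/mol = 0.028021 mol
mass O = 1.262 − (0.78547 + 0.028245) = 0.44829 g → mol O = 0.44829 ÷ 15.999 = 0.028020 mol
Divide by the smallest (0.028020 mol): C 2.334, H 1.000, O 1.000
Multiplying each by 3 gives whole numbers: C 7.00, H 3.00, O 3.00

C7H3O3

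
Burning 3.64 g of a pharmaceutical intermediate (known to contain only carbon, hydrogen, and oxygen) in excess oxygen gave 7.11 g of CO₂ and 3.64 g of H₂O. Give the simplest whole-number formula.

C2H5O

mol C = 7.11 g CO₂ ÷ 44.009 g/mol = 0.1616 mol
mol H = 2 × 3.64 g H₂O ÷ 18.015 g/mol = 0.4041 mol
mass O = 3.64 − (1.940 + 0.4073) = 1.292 g → mol O = 1.292 ÷ 15.999 = 0.08077 mol
Divide by the smallest (0.08077 mol): C 2.000, H 5.003, O 1.000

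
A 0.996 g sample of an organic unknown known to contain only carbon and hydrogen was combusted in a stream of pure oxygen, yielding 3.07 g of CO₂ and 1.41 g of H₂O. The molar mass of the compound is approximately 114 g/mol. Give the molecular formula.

mol C = 3.07 g CO₂ ÷ 44.009 g/mol = 0.06976 mol
mol H = 2 × 1.41 g H₂O ÷ 18.015 g/mol = 0.1565 mol
Divide by the smallest (0.06976 mol): C 1.000, H 2.244
Multiplying each by 4 gives whole numbers: C 4.00, H 8.98
Empirical formula: C4H9
Empirical-formula mass = 57.12 g/mol; 114 ÷ 57.12 ≈ 2, so the molecular formula is C8H18.

C8H18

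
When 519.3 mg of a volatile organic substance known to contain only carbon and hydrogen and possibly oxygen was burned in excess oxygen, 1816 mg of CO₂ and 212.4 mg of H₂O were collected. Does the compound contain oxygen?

mol C = 1.816 g CO₂ ÷ 44.009 g/mol = 0.041264 mol
mol H = 2 × 0.2124 g H₂O ÷ 18.015 g/mol = 0.023580 mol
C and H together account for 0.51939 g — essentially the entire 0.5193 g sample — so the compound contains no oxygen.

no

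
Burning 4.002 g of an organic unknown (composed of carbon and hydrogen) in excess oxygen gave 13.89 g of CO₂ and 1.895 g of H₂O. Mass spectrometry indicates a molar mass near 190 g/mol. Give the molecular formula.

mol C = 13.89 g CO₂ ÷ 44.009 g/mol = 0.31562 mol
mol H = 2 × 1.895 g H₂O ÷ 18.015 g/mol = 0.21038 mol
Divide by the smallest (0.21038 mol): C 1.500, H 1.000
Multiplying each by 2 gives whole numbers: C 3.00, H 2.00
Empirical formula: C3H2
Empirical-formula mass = 38.05 g/mol; 190 ÷ 38.05 ≈ 5, so the molecular formula is C15H10.

C15H10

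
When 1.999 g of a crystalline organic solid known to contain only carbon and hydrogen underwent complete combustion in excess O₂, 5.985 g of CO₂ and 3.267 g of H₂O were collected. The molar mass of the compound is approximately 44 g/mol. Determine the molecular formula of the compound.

C3H8

mol C = 5.985 g CO₂ ÷ 44.009 g/mol = 0.13599 mol
mol H = 2 × 3.267 g H₂O ÷ 18.015 g/mol = 0.36270 mol
Divide by the smallest (0.13599 mol): C 1.000, H 2.667
Multiplying each by 3 gives whole numbers: C 3.00, H 8.00
Empirical formula: C3H8
Empirical-formula mass = 44.10 g/mol; 44 ÷ 44.10 ≈ 1, so the molecular formula is C3H8.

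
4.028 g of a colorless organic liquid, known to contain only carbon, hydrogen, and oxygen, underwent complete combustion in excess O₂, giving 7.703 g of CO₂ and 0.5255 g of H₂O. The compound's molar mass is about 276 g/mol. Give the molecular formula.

C12H4O8

mol C = 7.703 g CO₂ ÷ 44.009 g/mol = 0.17503 mol
mol H = 2 × 0.5255 g H₂O ÷ 18.015 g/mol = 0.058340 mol
mass O = 4.028 − (2.1023 + 0.058807) = 1.8669 g → mol O = 1.8669 ÷ 15.999 = 0.11669 mol
Divide by the smallest (0.058340 mol): C 3.000, H 1.000, O 2.000
Empirical formula: C3HO2
Empirical-formula mass = 69.04 g/mol; 276 ÷ 69.04 ≈ 4, so the molecular formula is C12H4O8.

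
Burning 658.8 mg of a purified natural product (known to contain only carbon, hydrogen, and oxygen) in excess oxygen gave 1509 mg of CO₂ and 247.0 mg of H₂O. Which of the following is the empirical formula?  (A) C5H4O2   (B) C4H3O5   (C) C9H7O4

mol C = 1.509 g CO₂ ÷ 44.009 g/mol = 0.034288 mol
mol H = 2 × 0.2470 g H₂O ÷ 18.015 g/mol = 0.027422 mol
mass O = 0.6588 − (0.41184 + 0.027641) = 0.21932 g → mol O = 0.21932 ÷ 15.999 = 0.013708 mol
Divide by the smallest (0.013708 mol): C 2.501, H 2.000, O 1.000
Multiplying each by 2 gives whole numbers: C 5.00, H 4.00, O 2.00

(A) C5H4O2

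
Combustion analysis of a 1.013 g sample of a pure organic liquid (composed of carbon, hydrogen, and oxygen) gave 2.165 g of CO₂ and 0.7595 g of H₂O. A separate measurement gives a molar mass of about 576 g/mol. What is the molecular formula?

C28H48O12

mol C = 2.165 g CO₂ ÷ 44.009 g/mol = 0.049194 mol
mol H = 2 × 0.7595 g H₂O ÷ 18.015 g/mol = 0.084319 mol
mass O = 1.013 − (0.59087 + 0.084993) = 0.33713 g → mol O = 0.33713 ÷ 15.999 = 0.021072 mol
Divide by the smallest (0.021072 mol): C 2.335, H 4.001, O 1.000
Multiplying each by 3 gives whole numbers: C 7.00, H 12.00, O 3.00
Empirical formula: C7H12O3
Empirical-formula mass = 144.17 g/mol; 576 ÷ 144.17 ≈ 4, so the molecular formula is C28H48O12.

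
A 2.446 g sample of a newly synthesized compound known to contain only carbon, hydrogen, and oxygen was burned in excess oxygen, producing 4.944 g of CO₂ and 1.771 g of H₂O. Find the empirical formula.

mol C = 4.944 g CO₂ ÷ 44.009 g/mol = 0.11234 mol
mol H = 2 × 1.771 g H₂O ÷ 18.015 g/mol = 0.19661 mol
mass O = 2.446 − (1.3493 + 0.19819) = 0.89849 g → mol O = 0.89849 ÷ 15.999 = 0.056159 mol
Divide by the smallest (0.056159 mol): C 2.000, H 3.501, O 1.000
Multiplying each by 2 gives whole numbers: C 4.00, H 7.00, O 2.00

C4H7O2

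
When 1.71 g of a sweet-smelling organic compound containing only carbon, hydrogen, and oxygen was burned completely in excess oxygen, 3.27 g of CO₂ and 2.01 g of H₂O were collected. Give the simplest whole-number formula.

mol C = 3.27 g CO₂ ÷ 44.009 g/mol = 0.07430 mol
mol H = 2 × 2.01 g H₂O ÷ 18.015 g/mol = 0.2231 mol
mass O = 1.71 − (0.8925 + 0.2249) = 0.5926 g → mol O = 0.5926 ÷ 15.999 = 0.03704 mol
Divide by the smallest (0.03704 mol): C 2.006, H 6.024, O 1.000

C2H6O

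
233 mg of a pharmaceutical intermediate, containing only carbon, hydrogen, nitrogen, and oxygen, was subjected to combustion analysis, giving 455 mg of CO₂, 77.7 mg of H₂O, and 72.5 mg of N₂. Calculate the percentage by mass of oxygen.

11.9%

mol C = 0.455 g CO₂ ÷ 44.009 g/mol = 0.01034 mol
mol H = 2 × 0.0777 g H₂O ÷ 18.015 g/mol = 0.008626 mol
mol N = 2 × 0.0725 g N₂ ÷ 28.014 g/mol = 0.005176 mol
mass O = 0.233 − (0.1242 + 0.008695 + 0.07250) = 0.02763 g → mol O = 0.02763 ÷ 15.999 = 0.001727 mol
mass % O = 0.02763 g ÷ 0.233 g × 100%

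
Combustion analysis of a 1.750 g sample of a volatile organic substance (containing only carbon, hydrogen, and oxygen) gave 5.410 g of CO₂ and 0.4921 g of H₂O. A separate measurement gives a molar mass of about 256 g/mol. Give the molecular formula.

mol C = 5.410 g CO₂ ÷ 44.009 g/mol = 0.12293 mol
mol H = 2 × 0.4921 g H₂O ÷ 18.015 g/mol = 0.054632 mol
mass O = 1.750 − (1.4765 + 0.055069) = 0.21843 g → mol O = 0.21843 ÷ 15.999 = 0.013652 mol
Divide by the smallest (0.013652 mol): C 9.004, H 4.002, O 1.000
Empirical formula: C9H4O
Empirical-formula mass = 128.13 g/mol; 256 ÷ 128.13 ≈ 2, so the molecular formula is C18H8O2.

C18H8O2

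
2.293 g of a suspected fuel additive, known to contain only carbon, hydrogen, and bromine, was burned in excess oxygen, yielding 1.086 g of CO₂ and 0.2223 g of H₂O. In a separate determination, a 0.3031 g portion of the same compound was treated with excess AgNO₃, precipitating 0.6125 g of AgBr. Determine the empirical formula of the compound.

CHBr

mol C = 1.086 g CO₂ ÷ 44.009 g/mol = 0.024677 mol
mol H = 2 × 0.2223 g H₂O ÷ 18.015 g/mol = 0.024679 mol
From the AgBr data: mol Br per gram of compound = (0.6125 ÷ 187.772) ÷ 0.3031 = 0.010762 mol/g, so in the 2.293 g combustion sample mol Br = 0.024677 mol
Divide by the smallest (0.024677 mol): C 1.000, H 1.000, Br 1.000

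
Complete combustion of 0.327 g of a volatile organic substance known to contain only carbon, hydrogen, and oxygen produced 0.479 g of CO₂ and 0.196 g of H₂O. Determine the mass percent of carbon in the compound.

40.0%

mol C = 0.479 g CO₂ ÷ 44.009 g/mol = 0.01088 mol
mol H = 2 × 0.196 g H₂O ÷ 18.015 g/mol = 0.02176 mol
mass O = 0.327 − (0.1307 + 0.02193) = 0.1743 g → mol O = 0.1743 ÷ 15.999 = 0.01090 mol
mass % C = 0.1307 g ÷ 0.327 g × 100%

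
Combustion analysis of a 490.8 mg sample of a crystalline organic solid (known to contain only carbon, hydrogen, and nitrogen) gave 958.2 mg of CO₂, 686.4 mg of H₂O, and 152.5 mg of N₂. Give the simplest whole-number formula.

C2H7N

mol C = 0.9582 g CO₂ ÷ 44.009 g/mol = 0.021773 mol
mol H = 2 × 0.6864 g H₂O ÷ 18.015 g/mol = 0.076203 mol
mol N = 2 × 0.1525 g N₂ ÷ 28.014 g/mol = 0.010887 mol
Divide by the smallest (0.010887 mol): C 2.000, H 6.999, N 1.000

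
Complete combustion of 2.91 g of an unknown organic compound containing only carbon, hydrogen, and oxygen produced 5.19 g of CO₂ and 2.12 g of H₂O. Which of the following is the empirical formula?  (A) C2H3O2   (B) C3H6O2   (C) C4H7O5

(B) C3H6O2

mol C = 5.19 g CO₂ ÷ 44.009 g/mol = 0.1179 mol
mol H = 2 × 2.12 g H₂O ÷ 18.015 g/mol = 0.2354 mol
mass O = 2.91 − (1.416 + 0.2372) = 1.256 g → mol O = 1.256 ÷ 15.999 = 0.07852 mol
Divide by the smallest (0.07852 mol): C 1.502, H 2.997, O 1.000
Multiplying each by 2 gives whole numbers: C 3.00, H 5.99, O 2.00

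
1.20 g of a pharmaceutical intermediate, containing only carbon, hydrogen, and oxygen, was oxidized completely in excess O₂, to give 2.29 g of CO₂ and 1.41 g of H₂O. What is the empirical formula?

C2H6O

mol C = 2.29 g CO₂ ÷ 44.009 g/mol = 0.05203 mol
mol H = 2 × 1.41 g H₂O ÷ 18.015 g/mol = 0.1565 mol
mass O = 1.20 − (0.6250 + 0.1578) = 0.4172 g → mol O = 0.4172 ÷ 15.999 = 0.02608 mol
Divide by the smallest (0.02608 mol): C 1.995, H 6.003, O 1.000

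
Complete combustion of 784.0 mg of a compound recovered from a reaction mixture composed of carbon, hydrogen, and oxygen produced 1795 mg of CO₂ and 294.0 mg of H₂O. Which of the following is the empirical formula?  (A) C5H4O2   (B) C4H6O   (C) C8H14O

mol C = 1.795 g CO₂ ÷ 44.009 g/mol = 0.040787 mol
mol H = 2 × 0.2940 g H₂O ÷ 18.015 g/mol = 0.032639 mol
mass O = 0.7840 − (0.48989 + 0.032901) = 0.26121 g → mol O = 0.26121 ÷ 15.999 = 0.016326 mol
Divide by the smallest (0.016326 mol): C 2.498, H 1.999, O 1.000
Multiplying each by 2 gives whole numbers: C 5.00, H 4.00, O 2.00

(A) C5H4O2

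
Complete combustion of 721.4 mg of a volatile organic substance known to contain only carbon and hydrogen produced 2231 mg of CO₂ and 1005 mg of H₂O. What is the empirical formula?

mol C = 2.231 g CO₂ ÷ 44.009 g/mol = 0.050694 mol
mol H = 2 × 1.005 g H₂O ÷ 18.015 g/mol = 0.11157 mol
Divide by the smallest (0.050694 mol): C 1.000, H 2.201
Multiplying each by 5 gives whole numbers: C 5.00, H 11.00

C5H11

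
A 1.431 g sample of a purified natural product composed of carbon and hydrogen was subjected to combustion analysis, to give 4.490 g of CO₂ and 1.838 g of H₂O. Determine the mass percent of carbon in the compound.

85.63%

mol C = 4.490 g CO₂ ÷ 44.009 g/mol = 0.10202 mol
mol H = 2 × 1.838 g H₂O ÷ 18.015 g/mol = 0.20405 mol
mass % C = 1.2254 g ÷ 1.431 g × 100%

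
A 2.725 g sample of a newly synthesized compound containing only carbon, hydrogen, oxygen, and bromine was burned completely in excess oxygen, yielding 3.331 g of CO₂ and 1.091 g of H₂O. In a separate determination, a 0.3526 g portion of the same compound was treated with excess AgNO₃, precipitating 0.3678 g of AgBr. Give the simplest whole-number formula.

mol C = 3.331 g CO₂ ÷ 44.009 g/mol = 0.075689 mol
mol H = 2 × 1.091 g H₂O ÷ 18.015 g/mol = 0.12112 mol
From the AgBr data: mol Br per gram of compound = (0.3678 ÷ 187.772) ÷ 0.3526 = 0.0055552 mol/g, so in the 2.725 g combustion sample mol Br = 0.015138 mol
mass O = 2.725 − (0.90910 + 0.12209 + 1.2096) = 0.48423 g → mol O = 0.48423 ÷ 15.999 = 0.030266 mol
Divide by the smallest (0.015138 mol): C 5.000, H 8.001, Br 1.000, O 1.999

C5H8BrO2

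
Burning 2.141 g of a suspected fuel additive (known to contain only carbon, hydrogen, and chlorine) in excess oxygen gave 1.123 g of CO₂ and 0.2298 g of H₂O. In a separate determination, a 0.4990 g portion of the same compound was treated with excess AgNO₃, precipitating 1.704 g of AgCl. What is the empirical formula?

CHCl2

mol C = 1.123 g CO₂ ÷ 44.009 g/mol = 0.025518 mol
mol H = 2 × 0.2298 g H₂O ÷ 18.015 g/mol = 0.025512 mol
From the AgCl data: mol Cl per gram of compound = (1.704 ÷ 143.318) ÷ 0.4990 = 0.023827 mol/g, so in the 2.141 g combustion sample mol Cl = 0.051013 mol
Divide by the smallest (0.025512 mol): C 1.000, H 1.000, Cl 2.000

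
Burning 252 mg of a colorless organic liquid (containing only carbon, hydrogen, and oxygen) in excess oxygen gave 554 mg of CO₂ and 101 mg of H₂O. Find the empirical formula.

mol C = 0.554 g CO₂ ÷ 44.009 g/mol = 0.01259 mol
mol H = 2 × 0.101 g H₂O ÷ 18.015 g/mol = 0.01121 mol
mass O = 0.252 − (0.1512 + 0.01130) = 0.08950 g → mol O = 0.08950 ÷ 15.999 = 0.005594 mol
Divide by the smallest (0.005594 mol): C 2.250, H 2.004, O 1.000
Multiplying each by 4 gives whole numbers: C 9.00, H 8.02, O 4.00

C9H8O4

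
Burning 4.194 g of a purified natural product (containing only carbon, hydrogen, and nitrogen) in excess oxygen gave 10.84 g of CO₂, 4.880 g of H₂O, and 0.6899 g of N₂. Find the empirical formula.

mol C = 10.84 g CO₂ ÷ 44.009 g/mol = 0.24631 mol
mol H = 2 × 4.880 g H₂O ÷ 18.015 g/mol = 0.54177 mol
mol N = 2 × 0.6899 g N₂ ÷ 28.014 g/mol = 0.049254 mol
Divide by the smallest (0.049254 mol): C 5.001, H 11.000, N 1.000

C5H11N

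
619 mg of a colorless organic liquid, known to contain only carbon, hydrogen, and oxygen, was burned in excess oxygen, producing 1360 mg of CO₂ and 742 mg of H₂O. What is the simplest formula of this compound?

C3H8O

mol C = 1.36 g CO₂ ÷ 44.009 g/mol = 0.03090 mol
mol H = 2 × 0.742 g H₂O ÷ 18.015 g/mol = 0.08238 mol
mass O = 0.619 − (0.3712 + 0.08303) = 0.1648 g → mol O = 0.1648 ÷ 15.999 = 0.01030 mol
Divide by the smallest (0.01030 mol): C 3.000, H 7.998, O 1.000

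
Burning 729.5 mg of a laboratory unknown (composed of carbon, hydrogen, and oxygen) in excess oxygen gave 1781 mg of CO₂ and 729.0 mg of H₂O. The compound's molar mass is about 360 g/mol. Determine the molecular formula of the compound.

mol C = 1.781 g CO₂ ÷ 44.009 g/mol = 0.040469 mol
mol H = 2 × 0.7290 g H₂O ÷ 18.015 g/mol = 0.080933 mol
mass O = 0.7295 − (0.48607 + 0.081580) = 0.16185 g → mol O = 0.16185 ÷ 15.999 = 0.010116 mol
Divide by the smallest (0.010116 mol): C 4.000, H 8.000, O 1.000
Empirical formula: C4H8O
Empirical-formula mass = 72.11 g/mol; 360 ÷ 72.11 ≈ 5, so the molecular formula is C20H40O5.

C20H40O5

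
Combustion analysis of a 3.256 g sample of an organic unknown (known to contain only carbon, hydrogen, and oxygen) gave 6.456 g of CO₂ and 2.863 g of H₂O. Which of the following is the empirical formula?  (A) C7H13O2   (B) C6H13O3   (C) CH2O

mol C = 6.456 g CO₂ ÷ 44.009 g/mol = 0.14670 mol
mol H = 2 × 2.863 g H₂O ÷ 18.015 g/mol = 0.31785 mol
mass O = 3.256 − (1.7620 + 0.32039) = 1.1736 g → mol O = 1.1736 ÷ 15.999 = 0.073356 mol
Divide by the smallest (0.073356 mol): C 2.000, H 4.333, O 1.000
Multiplying each by 3 gives whole numbers: C 6.00, H 13.00, O 3.00

(B) C6H13O3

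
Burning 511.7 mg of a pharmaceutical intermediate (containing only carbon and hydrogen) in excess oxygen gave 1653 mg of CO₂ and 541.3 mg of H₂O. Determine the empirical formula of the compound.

mol C = 1.653 g CO₂ ÷ 44.009 g/mol = 0.037560 mol
mol H = 2 × 0.5413 g H₂O ÷ 18.015 g/mol = 0.060094 mol
Divide by the smallest (0.037560 mol): C 1.000, H 1.600
Multiplying each by 5 gives whole numbers: C 5.00, H 8.00

C5H8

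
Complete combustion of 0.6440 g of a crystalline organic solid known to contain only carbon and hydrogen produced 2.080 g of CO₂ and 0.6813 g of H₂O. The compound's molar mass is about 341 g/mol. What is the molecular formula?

C25H40

mol C = 2.080 g CO₂ ÷ 44.009 g/mol = 0.047263 mol
mol H = 2 × 0.6813 g H₂O ÷ 18.015 g/mol = 0.075637 mol
Divide by the smallest (0.047263 mol): C 1.000, H 1.600
Multiplying each by 5 gives whole numbers: C 5.00, H 8.00
Empirical formula: C5H8
Empirical-formula mass = 68.12 g/mol; 341 ÷ 68.12 ≈ 5, so the molecular formula is C25H40.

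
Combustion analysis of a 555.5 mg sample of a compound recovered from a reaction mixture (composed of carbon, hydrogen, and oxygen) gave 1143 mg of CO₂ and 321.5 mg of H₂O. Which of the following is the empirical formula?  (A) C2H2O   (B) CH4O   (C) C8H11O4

(C) C8H11O4

mol C = 1.143 g CO₂ ÷ 44.009 g/mol = 0.025972 mol
mol H = 2 × 0.3215 g H₂O ÷ 18.015 g/mol = 0.035692 mol
mass O = 0.5555 − (0.31195 + 0.035978) = 0.20757 g → mol O = 0.20757 ÷ 15.999 = 0.012974 mol
Divide by the smallest (0.012974 mol): C 2.002, H 2.751, O 1.000
Multiplying each by 4 gives whole numbers: C 8.01, H 11.00, O 4.00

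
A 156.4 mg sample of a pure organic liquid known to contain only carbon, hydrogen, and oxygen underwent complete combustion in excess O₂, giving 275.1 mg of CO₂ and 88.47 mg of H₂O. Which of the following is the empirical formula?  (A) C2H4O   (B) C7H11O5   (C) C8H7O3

(B) C7H11O5

mol C = 0.2751 g CO₂ ÷ 44.009 g/mol = 0.0062510 mol
mol H = 2 × 0.08847 g H₂O ÷ 18.015 g/mol = 0.0098218 mol
mass O = 0.1564 − (0.075081 + 0.0099004) = 0.071419 g → mol O = 0.071419 ÷ 15.999 = 0.0044640 mol
Divide by the smallest (0.0044640 mol): C 1.400, H 2.200, O 1.000
Multiplying each by 5 gives whole numbers: C 7.00, H 11.00, O 5.00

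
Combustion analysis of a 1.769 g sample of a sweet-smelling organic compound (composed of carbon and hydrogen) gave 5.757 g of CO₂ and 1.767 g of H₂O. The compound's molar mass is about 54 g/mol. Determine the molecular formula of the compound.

C4H6

mol C = 5.757 g CO₂ ÷ 44.009 g/mol = 0.13081 mol
mol H = 2 × 1.767 g H₂O ÷ 18.015 g/mol = 0.19617 mol
Divide by the smallest (0.13081 mol): C 1.000, H 1.500
Multiplying each by 2 gives whole numbers: C 2.00, H 3.00
Empirical formula: C2H3
Empirical-formula mass = 27.05 g/mol; 54 ÷ 27.05 ≈ 2, so the molecular formula is C4H6.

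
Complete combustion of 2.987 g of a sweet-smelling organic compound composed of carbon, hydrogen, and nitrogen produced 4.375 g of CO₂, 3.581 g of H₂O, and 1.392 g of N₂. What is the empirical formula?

mol C = 4.375 g CO₂ ÷ 44.009 g/mol = 0.099411 mol
mol H = 2 × 3.581 g H₂O ÷ 18.015 g/mol = 0.39756 mol
mol N = 2 × 1.392 g N₂ ÷ 28.014 g/mol = 0.099379 mol
Divide by the smallest (0.099379 mol): C 1.000, H 4.000, N 1.000

CH4N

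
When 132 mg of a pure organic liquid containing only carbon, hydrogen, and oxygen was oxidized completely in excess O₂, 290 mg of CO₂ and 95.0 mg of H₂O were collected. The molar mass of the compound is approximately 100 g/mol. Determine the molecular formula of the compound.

C5H8O2

mol C = 0.290 g CO₂ ÷ 44.009 g/mol = 0.006590 mol
mol H = 2 × 0.0950 g H₂O ÷ 18.015 g/mol = 0.01055 mol
mass O = 0.132 − (0.07915 + 0.01063) = 0.04222 g → mol O = 0.04222 ÷ 15.999 = 0.002639 mol
Divide by the smallest (0.002639 mol): C 2.497, H 3.996, O 1.000
Multiplying each by 2 gives whole numbers: C 4.99, H 7.99, O 2.00
Empirical formula: C5H8O2
Empirical-formula mass = 100.12 g/mol; 100 ÷ 100.12 ≈ 1, so the molecular formula is C5H8O2.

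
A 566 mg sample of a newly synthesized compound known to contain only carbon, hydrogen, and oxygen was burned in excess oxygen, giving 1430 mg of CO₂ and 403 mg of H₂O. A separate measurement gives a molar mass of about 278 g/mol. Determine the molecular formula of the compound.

mol C = 1.43 g CO₂ ÷ 44.009 g/mol = 0.03249 mol
mol H = 2 × 0.403 g H₂O ÷ 18.015 g/mol = 0.04474 mol
mass O = 0.566 − (0.3903 + 0.04510) = 0.1306 g → mol O = 0.1306 ÷ 15.999 = 0.008165 mol
Divide by the smallest (0.008165 mol): C 3.980, H 5.480, O 1.000
Multiplying each by 2 gives whole numbers: C 7.96, H 10.96, O 2.00
Empirical formula: C8H11O2
Empirical-formula mass = 139.17 g/mol; 278 ÷ 139.17 ≈ 2, so the molecular formula is C16H22O4.

C16H22O4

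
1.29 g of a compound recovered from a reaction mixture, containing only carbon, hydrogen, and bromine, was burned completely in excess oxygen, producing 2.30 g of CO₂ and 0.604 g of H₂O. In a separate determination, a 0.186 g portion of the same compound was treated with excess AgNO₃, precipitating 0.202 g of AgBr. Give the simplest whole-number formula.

mol C = 2.30 g CO₂ ÷ 44.009 g/mol = 0.05226 mol
mol H = 2 × 0.604 g H₂O ÷ 18.015 g/mol = 0.06706 mol
From the AgBr data: mol Br per gram of compound = (0.202 ÷ 187.772) ÷ 0.186 = 0.005784 mol/g, so in the 1.29 g combustion sample mol Br = 0.007461 mol
Divide by the smallest (0.007461 mol): C 7.005, H 8.987, Br 1.000

C7H9Br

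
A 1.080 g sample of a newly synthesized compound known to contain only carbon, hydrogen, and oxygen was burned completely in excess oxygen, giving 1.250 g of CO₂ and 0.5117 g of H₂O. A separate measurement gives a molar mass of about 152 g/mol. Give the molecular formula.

mol C = 1.250 g CO₂ ÷ 44.009 g/mol = 0.028403 mol
mol H = 2 × 0.5117 g H₂O ÷ 18.015 g/mol = 0.056808 mol
mass O = 1.080 − (0.34115 + 0.057263) = 0.68159 g → mol O = 0.68159 ÷ 15.999 = 0.042602 mol
Divide by the smallest (0.028403 mol): C 1.000, H 2.000, O 1.500
Multiplying each by 2 gives whole numbers: C 2.00, H 4.00, O 3.00
Empirical formula: C2H4O3
Empirical-formula mass = 76.05 g/mol; 152 ÷ 76.05 ≈ 2, so the molecular formula is C4H8O6.

C4H8O6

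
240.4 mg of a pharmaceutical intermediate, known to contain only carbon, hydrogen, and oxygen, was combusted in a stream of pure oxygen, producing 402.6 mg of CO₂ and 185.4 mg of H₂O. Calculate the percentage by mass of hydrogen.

mol C = 0.4026 g CO₂ ÷ 44.009 g/mol = 0.0091481 mol
mol H = 2 × 0.1854 g H₂O ÷ 18.015 g/mol = 0.020583 mol
mass O = 0.2404 − (0.10988 + 0.020748) = 0.10977 g → mol O = 0.10977 ÷ 15.999 = 0.0068613 mol
mass % H = 0.020748 g ÷ 0.2404 g × 100%

8.63%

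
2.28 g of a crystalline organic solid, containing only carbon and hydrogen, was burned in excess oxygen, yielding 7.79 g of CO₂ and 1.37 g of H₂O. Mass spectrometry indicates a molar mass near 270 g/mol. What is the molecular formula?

C21H18

mol C = 7.79 g CO₂ ÷ 44.009 g/mol = 0.1770 mol
mol H = 2 × 1.37 g H₂O ÷ 18.015 g/mol = 0.1521 mol
Divide by the smallest (0.1521 mol): C 1.164, H 1.000
Multiplying each by 6 gives whole numbers: C 6.98, H 6.00
Empirical formula: C7H6
Empirical-formula mass = 90.12 g/mol; 270 ÷ 90.12 ≈ 3, so the molecular formula is C21H18.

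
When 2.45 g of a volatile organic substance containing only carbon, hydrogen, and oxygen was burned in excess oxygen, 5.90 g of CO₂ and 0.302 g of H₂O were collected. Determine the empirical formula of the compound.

mol C = 5.90 g CO₂ ÷ 44.009 g/mol = 0.1341 mol
mol H = 2 × 0.302 g H₂O ÷ 18.015 g/mol = 0.03353 mol
mass O = 2.45 − (1.610 + 0.03380) = 0.8060 g → mol O = 0.8060 ÷ 15.999 = 0.05038 mol
Divide by the smallest (0.03353 mol): C 3.999, H 1.000, O 1.503
Multiplying each by 2 gives whole numbers: C 8.00, H 2.00, O 3.01

C8H2O3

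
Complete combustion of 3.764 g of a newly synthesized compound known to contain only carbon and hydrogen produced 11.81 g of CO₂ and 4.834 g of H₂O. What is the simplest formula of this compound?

mol C = 11.81 g CO₂ ÷ 44.009 g/mol = 0.26835 mol
mol H = 2 × 4.834 g H₂O ÷ 18.015 g/mol = 0.53666 mol
Divide by the smallest (0.26835 mol): C 1.000, H 2.000

CH2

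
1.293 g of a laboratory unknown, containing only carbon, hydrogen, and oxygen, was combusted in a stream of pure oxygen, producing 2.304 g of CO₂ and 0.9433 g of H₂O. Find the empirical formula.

mol C = 2.304 g CO₂ ÷ 44.009 g/mol = 0.052353 mol
mol H = 2 × 0.9433 g H₂O ÷ 18.015 g/mol = 0.10472 mol
mass O = 1.293 − (0.62881 + 0.10556) = 0.55863 g → mol O = 0.55863 ÷ 15.999 = 0.034916 mol
Divide by the smallest (0.034916 mol): C 1.499, H 2.999, O 1.000
Multiplying each by 2 gives whole numbers: C 3.00, H 6.00, O 2.00

C3H6O2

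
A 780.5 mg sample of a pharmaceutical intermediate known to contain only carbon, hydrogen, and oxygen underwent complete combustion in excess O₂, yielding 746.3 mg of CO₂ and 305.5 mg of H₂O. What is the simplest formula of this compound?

mol C = 0.7463 g CO₂ ÷ 44.009 g/mol = 0.016958 mol
mol H = 2 × 0.3055 g H₂O ÷ 18.015 g/mol = 0.033916 mol
mass O = 0.7805 − (0.20368 + 0.034188) = 0.54263 g → mol O = 0.54263 ÷ 15.999 = 0.033917 mol
Divide by the smallest (0.016958 mol): C 1.000, H 2.000, O 2.000

CH2O2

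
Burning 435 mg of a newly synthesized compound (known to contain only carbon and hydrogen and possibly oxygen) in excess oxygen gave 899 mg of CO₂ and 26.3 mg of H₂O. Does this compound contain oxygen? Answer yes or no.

yes

mol C = 0.899 g CO₂ ÷ 44.009 g/mol = 0.02043 mol
mol H = 2 × 0.0263 g H₂O ÷ 18.015 g/mol = 0.002920 mol
C and H account for only 0.2483 g of the 0.435 g sample; the remaining 0.1867 g must be oxygen.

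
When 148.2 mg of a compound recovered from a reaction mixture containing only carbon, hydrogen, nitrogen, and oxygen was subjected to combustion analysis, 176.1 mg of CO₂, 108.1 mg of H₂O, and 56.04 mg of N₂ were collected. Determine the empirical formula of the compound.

mol C = 0.1761 g CO₂ ÷ 44.009 g/mol = 0.0040015 mol
mol H = 2 × 0.1081 g H₂O ÷ 18.015 g/mol = 0.012001 mol
mol N = 2 × 0.05604 g N₂ ÷ 28.014 g/mol = 0.0040009 mol
mass O = 0.1482 − (0.048061 + 0.012097 + 0.056040) = 0.032001 g → mol O = 0.032001 ÷ 15.999 = 0.0020002 mol
Divide by the smallest (0.0020002 mol): C 2.001, H 6.000, N 2.000, O 1.000

C2H6N2O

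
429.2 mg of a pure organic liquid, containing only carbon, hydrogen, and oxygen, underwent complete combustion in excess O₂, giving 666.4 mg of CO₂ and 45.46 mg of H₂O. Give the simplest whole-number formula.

mol C = 0.6664 g CO₂ ÷ 44.009 g/mol = 0.015142 mol
mol H = 2 × 0.04546 g H₂O ÷ 18.015 g/mol = 0.0050469 mol
mass O = 0.4292 − (0.18187 + 0.0050873) = 0.24224 g → mol O = 0.24224 ÷ 15.999 = 0.015141 mol
Divide by the smallest (0.0050469 mol): C 3.000, H 1.000, O 3.000

C3HO3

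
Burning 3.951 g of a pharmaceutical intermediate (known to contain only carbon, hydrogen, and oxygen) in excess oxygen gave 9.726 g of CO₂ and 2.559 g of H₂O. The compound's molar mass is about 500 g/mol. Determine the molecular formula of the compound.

mol C = 9.726 g CO₂ ÷ 44.009 g/mol = 0.22100 mol
mol H = 2 × 2.559 g H₂O ÷ 18.015 g/mol = 0.28410 mol
mass O = 3.951 − (2.6544 + 0.28637) = 1.0102 g → mol O = 1.0102 ÷ 15.999 = 0.063141 mol
Divide by the smallest (0.063141 mol): C 3.500, H 4.499, O 1.000
Multiplying each by 2 gives whole numbers: C 7.00, H 9.00, O 2.00
Empirical formula: C7H9O2
Empirical-formula mass = 125.15 g/mol; 500 ÷ 125.15 ≈ 4, so the molecular formula is C28H36O8.

C28H36O8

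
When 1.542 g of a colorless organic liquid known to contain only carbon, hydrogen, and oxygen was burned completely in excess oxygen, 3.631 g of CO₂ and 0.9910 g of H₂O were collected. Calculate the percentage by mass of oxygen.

mol C = 3.631 g CO₂ ÷ 44.009 g/mol = 0.082506 mol
mol H = 2 × 0.9910 g H₂O ÷ 18.015 g/mol = 0.11002 mol
mass O = 1.542 − (0.99098 + 0.11090) = 0.44012 g → mol O = 0.44012 ÷ 15.999 = 0.027509 mol
mass % O = 0.44012 g ÷ 1.542 g × 100%

28.54%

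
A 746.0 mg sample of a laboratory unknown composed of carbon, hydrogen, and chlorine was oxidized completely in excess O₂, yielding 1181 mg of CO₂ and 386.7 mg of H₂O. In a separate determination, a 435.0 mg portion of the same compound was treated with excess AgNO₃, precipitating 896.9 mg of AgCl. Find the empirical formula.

C5H8Cl2

mol C = 1.181 g CO₂ ÷ 44.009 g/mol = 0.026835 mol
mol H = 2 × 0.3867 g H₂O ÷ 18.015 g/mol = 0.042931 mol
From the AgCl data: mol Cl per gram of compound = (0.8969 ÷ 143.318) ÷ 0.4350 = 0.014386 mol/g, so in the 0.7460 g combustion sample mol Cl = 0.010732 mol
Divide by the smallest (0.010732 mol): C 2.500, H 4.000, Cl 1.000
Multiplying each by 2 gives whole numbers: C 5.00, H 8.00, Cl 2.00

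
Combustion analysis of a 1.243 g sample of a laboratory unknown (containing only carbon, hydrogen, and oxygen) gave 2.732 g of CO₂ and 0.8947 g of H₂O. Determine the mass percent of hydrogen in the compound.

8.05%

mol C = 2.732 g CO₂ ÷ 44.009 g/mol = 0.062078 mol
mol H = 2 × 0.8947 g H₂O ÷ 18.015 g/mol = 0.099328 mol
mass O = 1.243 − (0.74562 + 0.10012) = 0.39726 g → mol O = 0.39726 ÷ 15.999 = 0.024830 mol
mass % H = 0.10012 g ÷ 1.243 g × 100%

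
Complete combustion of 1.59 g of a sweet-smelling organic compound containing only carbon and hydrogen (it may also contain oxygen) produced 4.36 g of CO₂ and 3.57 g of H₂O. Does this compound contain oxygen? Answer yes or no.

mol C = 4.36 g CO₂ ÷ 44.009 g/mol = 0.09907 mol
mol H = 2 × 3.57 g H₂O ÷ 18.015 g/mol = 0.3963 mol
C and H together account for 1.589 g — essentially the entire 1.59 g sample — so the compound contains no oxygen.

no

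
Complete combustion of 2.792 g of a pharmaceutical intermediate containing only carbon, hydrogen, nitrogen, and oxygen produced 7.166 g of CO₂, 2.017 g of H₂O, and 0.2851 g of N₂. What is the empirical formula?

mol C = 7.166 g CO₂ ÷ 44.009 g/mol = 0.16283 mol
mol H = 2 × 2.017 g H₂O ÷ 18.015 g/mol = 0.22392 mol
mol N = 2 × 0.2851 g N₂ ÷ 28.014 g/mol = 0.020354 mol
mass O = 2.792 − (1.9558 + 0.22572 + 0.28510) = 0.32543 g → mol O = 0.32543 ÷ 15.999 = 0.020341 mol
Divide by the smallest (0.020341 mol): C 8.005, H 11.009, N 1.001, O 1.000

C8H11NO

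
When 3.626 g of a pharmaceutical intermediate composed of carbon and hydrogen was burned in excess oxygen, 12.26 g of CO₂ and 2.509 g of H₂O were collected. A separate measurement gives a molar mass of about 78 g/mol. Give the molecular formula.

mol C = 12.26 g CO₂ ÷ 44.009 g/mol = 0.27858 mol
mol H = 2 × 2.509 g H₂O ÷ 18.015 g/mol = 0.27855 mol
Divide by the smallest (0.27855 mol): C 1.000, H 1.000
Empirical formula: CH
Empirical-formula mass = 13.02 g/mol; 78 ÷ 13.02 ≈ 6, so the molecular formula is C6H6.

C6H6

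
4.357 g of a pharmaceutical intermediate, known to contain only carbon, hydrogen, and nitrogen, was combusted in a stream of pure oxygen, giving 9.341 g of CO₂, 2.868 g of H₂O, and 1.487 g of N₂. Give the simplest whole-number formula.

C2H3N

mol C = 9.341 g CO₂ ÷ 44.009 g/mol = 0.21225 mol
mol H = 2 × 2.868 g H₂O ÷ 18.015 g/mol = 0.31840 mol
mol N = 2 × 1.487 g N₂ ÷ 28.014 g/mol = 0.10616 mol
Divide by the smallest (0.10616 mol): C 1.999, H 2.999, N 1.000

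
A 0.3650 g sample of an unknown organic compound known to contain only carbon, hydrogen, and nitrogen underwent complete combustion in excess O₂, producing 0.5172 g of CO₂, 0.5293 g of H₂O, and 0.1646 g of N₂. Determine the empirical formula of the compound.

mol C = 0.5172 g CO₂ ÷ 44.009 g/mol = 0.011752 mol
mol H = 2 × 0.5293 g H₂O ÷ 18.015 g/mol = 0.058762 mol
mol N = 2 × 0.1646 g N₂ ÷ 28.014 g/mol = 0.011751 mol
Divide by the smallest (0.011751 mol): C 1.000, H 5.000, N 1.000

CH5N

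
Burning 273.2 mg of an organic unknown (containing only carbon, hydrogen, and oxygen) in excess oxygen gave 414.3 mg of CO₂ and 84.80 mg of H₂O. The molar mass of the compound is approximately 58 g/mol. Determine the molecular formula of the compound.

mol C = 0.4143 g CO₂ ÷ 44.009 g/mol = 0.0094140 mol
mol H = 2 × 0.08480 g H₂O ÷ 18.015 g/mol = 0.0094144 mol
mass O = 0.2732 − (0.11307 + 0.0094897) = 0.15064 g → mol O = 0.15064 ÷ 15.999 = 0.0094155 mol
Divide by the smallest (0.0094140 mol): C 1.000, H 1.000, O 1.000
Empirical formula: CHO
Empirical-formula mass = 29.02 g/mol; 58 ÷ 29.02 ≈ 2, so the molecular formula is C2H2O2.

C2H2O2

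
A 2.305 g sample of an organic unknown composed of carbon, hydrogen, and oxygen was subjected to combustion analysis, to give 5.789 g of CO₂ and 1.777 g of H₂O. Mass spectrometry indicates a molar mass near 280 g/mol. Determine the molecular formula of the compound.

mol C = 5.789 g CO₂ ÷ 44.009 g/mol = 0.13154 mol
mol H = 2 × 1.777 g H₂O ÷ 18.015 g/mol = 0.19728 mol
mass O = 2.305 − (1.5799 + 0.19886) = 0.52620 g → mol O = 0.52620 ÷ 15.999 = 0.032890 mol
Divide by the smallest (0.032890 mol): C 3.999, H 5.998, O 1.000
Empirical formula: C4H6O
Empirical-formula mass = 70.09 g/mol; 280 ÷ 70.09 ≈ 4, so the molecular formula is C16H24O4.

C16H24O4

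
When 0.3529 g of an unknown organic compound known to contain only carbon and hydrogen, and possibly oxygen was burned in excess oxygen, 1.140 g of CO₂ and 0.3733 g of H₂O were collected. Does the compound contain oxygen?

mol C = 1.140 g CO₂ ÷ 44.009 g/mol = 0.025904 mol
mol H = 2 × 0.3733 g H₂O ÷ 18.015 g/mol = 0.041443 mol
C and H together account for 0.35291 g — essentially the entire 0.3529 g sample — so the compound contains no oxygen.

no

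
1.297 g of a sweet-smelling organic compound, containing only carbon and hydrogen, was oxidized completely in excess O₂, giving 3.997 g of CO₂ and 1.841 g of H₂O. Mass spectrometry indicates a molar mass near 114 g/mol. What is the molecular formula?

mol C = 3.997 g CO₂ ÷ 44.009 g/mol = 0.090822 mol
mol H = 2 × 1.841 g H₂O ÷ 18.015 g/mol = 0.20439 mol
Divide by the smallest (0.090822 mol): C 1.000, H 2.250
Multiplying each by 4 gives whole numbers: C 4.00, H 9.00
Empirical formula: C4H9
Empirical-formula mass = 57.12 g/mol; 114 ÷ 57.12 ≈ 2, so the molecular formula is C8H18.

C8H18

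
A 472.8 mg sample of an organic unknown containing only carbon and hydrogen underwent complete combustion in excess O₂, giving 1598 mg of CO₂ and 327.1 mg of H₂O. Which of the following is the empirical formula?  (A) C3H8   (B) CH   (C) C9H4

mol C = 1.598 g CO₂ ÷ 44.009 g/mol = 0.036311 mol
mol H = 2 × 0.3271 g H₂O ÷ 18.015 g/mol = 0.036314 mol
Divide by the smallest (0.036311 mol): C 1.000, H 1.000

(B) CH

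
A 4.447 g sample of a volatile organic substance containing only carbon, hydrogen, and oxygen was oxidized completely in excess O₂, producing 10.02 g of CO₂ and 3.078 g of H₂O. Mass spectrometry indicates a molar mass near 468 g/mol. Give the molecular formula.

mol C = 10.02 g CO₂ ÷ 44.009 g/mol = 0.22768 mol
mol H = 2 × 3.078 g H₂O ÷ 18.015 g/mol = 0.34172 mol
mass O = 4.447 − (2.7347 + 0.34445) = 1.3679 g → mol O = 1.3679 ÷ 15.999 = 0.085498 mol
Divide by the smallest (0.085498 mol): C 2.663, H 3.997, O 1.000
Multiplying each by 3 gives whole numbers: C 7.99, H 11.99, O 3.00
Empirical formula: C8H12O3
Empirical-formula mass = 156.18 g/mol; 468 ÷ 156.18 ≈ 3, so the molecular formula is C24H36O9.

C24H36O9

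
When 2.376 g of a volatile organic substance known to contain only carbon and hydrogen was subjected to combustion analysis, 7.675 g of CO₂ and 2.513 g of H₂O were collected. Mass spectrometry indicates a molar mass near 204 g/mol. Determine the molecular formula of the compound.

C15H24

mol C = 7.675 g CO₂ ÷ 44.009 g/mol = 0.17440 mol
mol H = 2 × 2.513 g H₂O ÷ 18.015 g/mol = 0.27899 mol
Divide by the smallest (0.17440 mol): C 1.000, H 1.600
Multiplying each by 5 gives whole numbers: C 5.00, H 8.00
Empirical formula: C5H8
Empirical-formula mass = 68.12 g/mol; 204 ÷ 68.12 ≈ 3, so the molecular formula is C15H24.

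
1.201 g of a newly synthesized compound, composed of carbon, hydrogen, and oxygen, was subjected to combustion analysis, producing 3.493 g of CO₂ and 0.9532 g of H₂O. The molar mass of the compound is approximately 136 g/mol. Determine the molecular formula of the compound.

C9H12O

mol C = 3.493 g CO₂ ÷ 44.009 g/mol = 0.079370 mol
mol H = 2 × 0.9532 g H₂O ÷ 18.015 g/mol = 0.10582 mol
mass O = 1.201 − (0.95331 + 0.10667) = 0.14102 g → mol O = 0.14102 ÷ 15.999 = 0.0088140 mol
Divide by the smallest (0.0088140 mol): C 9.005, H 12.006, O 1.000
Empirical formula: C9H12O
Empirical-formula mass = 136.19 g/mol; 136 ÷ 136.19 ≈ 1, so the molecular formula is C9H12O.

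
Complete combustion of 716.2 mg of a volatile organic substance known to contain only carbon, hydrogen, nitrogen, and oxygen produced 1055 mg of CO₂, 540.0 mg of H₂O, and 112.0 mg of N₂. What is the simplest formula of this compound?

mol C = 1.055 g CO₂ ÷ 44.009 g/mol = 0.023972 mol
mol H = 2 × 0.5400 g H₂O ÷ 18.015 g/mol = 0.059950 mol
mol N = 2 × 0.1120 g N₂ ÷ 28.014 g/mol = 0.0079960 mol
mass O = 0.7162 − (0.28793 + 0.060430 + 0.11200) = 0.25584 g → mol O = 0.25584 ÷ 15.999 = 0.015991 mol
Divide by the smallest (0.0079960 mol): C 2.998, H 7.498, N 1.000, O 2.000
Multiplying each by 2 gives whole numbers: C 6.00, H 15.00, N 2.00, O 4.00

C6H15N2O4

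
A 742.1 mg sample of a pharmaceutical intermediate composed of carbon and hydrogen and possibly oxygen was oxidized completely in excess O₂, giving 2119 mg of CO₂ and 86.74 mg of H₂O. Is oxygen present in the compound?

mol C = 2.119 g CO₂ ÷ 44.009 g/mol = 0.048149 mol
mol H = 2 × 0.08674 g H₂O ÷ 18.015 g/mol = 0.0096298 mol
C and H account for only 0.58803 g of the 0.7421 g sample; the remaining 0.15407 g must be oxygen.

yes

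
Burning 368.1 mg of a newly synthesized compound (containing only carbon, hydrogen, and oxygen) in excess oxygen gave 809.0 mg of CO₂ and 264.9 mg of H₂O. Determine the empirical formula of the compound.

mol C = 0.8090 g CO₂ ÷ 44.009 g/mol = 0.018383 mol
mol H = 2 × 0.2649 g H₂O ÷ 18.015 g/mol = 0.029409 mol
mass O = 0.3681 − (0.22079 + 0.029644) = 0.11766 g → mol O = 0.11766 ÷ 15.999 = 0.0073544 mol
Divide by the smallest (0.0073544 mol): C 2.500, H 3.999, O 1.000
Multiplying each by 2 gives whole numbers: C 5.00, H 8.00, O 2.00

C5H8O2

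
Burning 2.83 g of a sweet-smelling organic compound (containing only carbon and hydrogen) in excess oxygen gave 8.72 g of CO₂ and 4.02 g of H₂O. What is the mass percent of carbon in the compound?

mol C = 8.72 g CO₂ ÷ 44.009 g/mol = 0.1981 mol
mol H = 2 × 4.02 g H₂O ÷ 18.015 g/mol = 0.4463 mol
mass % C = 2.380 g ÷ 2.83 g × 100%

84.1%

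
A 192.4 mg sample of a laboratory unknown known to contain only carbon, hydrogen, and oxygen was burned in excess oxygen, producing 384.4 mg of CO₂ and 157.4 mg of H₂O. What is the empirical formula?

mol C = 0.3844 g CO₂ ÷ 44.009 g/mol = 0.0087346 mol
mol H = 2 × 0.1574 g H₂O ÷ 18.015 g/mol = 0.017474 mol
mass O = 0.1924 − (0.10491 + 0.017614) = 0.069875 g → mol O = 0.069875 ÷ 15.999 = 0.0043675 mol
Divide by the smallest (0.0043675 mol): C 2.000, H 4.001, O 1.000

C2H4O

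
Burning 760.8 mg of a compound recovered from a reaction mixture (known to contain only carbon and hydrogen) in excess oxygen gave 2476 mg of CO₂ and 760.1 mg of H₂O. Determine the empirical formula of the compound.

mol C = 2.476 g CO₂ ÷ 44.009 g/mol = 0.056261 mol
mol H = 2 × 0.7601 g H₂O ÷ 18.015 g/mol = 0.084385 mol
Divide by the smallest (0.056261 mol): C 1.000, H 1.500
Multiplying each by 2 gives whole numbers: C 2.00, H 3.00

C2H3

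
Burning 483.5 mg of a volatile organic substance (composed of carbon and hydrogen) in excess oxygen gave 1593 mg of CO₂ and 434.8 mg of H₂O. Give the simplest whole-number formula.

C3H4

mol C = 1.593 g CO₂ ÷ 44.009 g/mol = 0.036197 mol
mol H = 2 × 0.4348 g H₂O ÷ 18.015 g/mol = 0.048271 mol
Divide by the smallest (0.036197 mol): C 1.000, H 1.334
Multiplying each by 3 gives whole numbers: C 3.00, H 4.00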